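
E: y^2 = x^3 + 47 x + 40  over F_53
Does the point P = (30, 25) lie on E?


Check whether y^2 = x^3 + 47 x + 40 (mod 53) for (x, y) = (30, 25).
LHS: y^2 = 25^2 mod 53 = 42
RHS: x^3 + 47 x + 40 = 30^3 + 47*30 + 40 mod 53 = 42
LHS = RHS

Yes, on the curve


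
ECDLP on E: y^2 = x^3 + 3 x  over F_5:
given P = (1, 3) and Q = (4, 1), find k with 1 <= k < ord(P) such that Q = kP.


Enumerate multiples of P until we hit Q = (4, 1):
  1P = (1, 3)
  2P = (4, 4)
  3P = (4, 1)
Match found at i = 3.

k = 3


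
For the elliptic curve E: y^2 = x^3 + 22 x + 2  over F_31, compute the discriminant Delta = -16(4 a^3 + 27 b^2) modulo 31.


4 a^3 + 27 b^2 = 4*22^3 + 27*2^2 = 42592 + 108 = 42700
Delta = -16 * (42700) = -683200
Delta mod 31 = 9

Delta = 9 (mod 31)


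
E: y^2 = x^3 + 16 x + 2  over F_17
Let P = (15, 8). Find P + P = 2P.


Doubling: s = (3 x1^2 + a) / (2 y1)
s = (3*15^2 + 16) / (2*8) mod 17 = 6
x3 = s^2 - 2 x1 mod 17 = 6^2 - 2*15 = 6
y3 = s (x1 - x3) - y1 mod 17 = 6 * (15 - 6) - 8 = 12

2P = (6, 12)


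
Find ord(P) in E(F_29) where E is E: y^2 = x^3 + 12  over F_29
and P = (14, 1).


Compute successive multiples of P until we hit O:
  1P = (14, 1)
  2P = (17, 16)
  3P = (23, 12)
  4P = (25, 21)
  5P = (12, 0)
  6P = (25, 8)
  7P = (23, 17)
  8P = (17, 13)
  ... (continuing to 10P)
  10P = O

ord(P) = 10


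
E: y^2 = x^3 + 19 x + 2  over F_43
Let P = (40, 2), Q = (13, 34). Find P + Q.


P != Q, so use the chord formula.
s = (y2 - y1) / (x2 - x1) = (32) / (16) mod 43 = 2
x3 = s^2 - x1 - x2 mod 43 = 2^2 - 40 - 13 = 37
y3 = s (x1 - x3) - y1 mod 43 = 2 * (40 - 37) - 2 = 4

P + Q = (37, 4)


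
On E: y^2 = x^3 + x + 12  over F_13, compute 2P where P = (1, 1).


Doubling: s = (3 x1^2 + a) / (2 y1)
s = (3*1^2 + 1) / (2*1) mod 13 = 2
x3 = s^2 - 2 x1 mod 13 = 2^2 - 2*1 = 2
y3 = s (x1 - x3) - y1 mod 13 = 2 * (1 - 2) - 1 = 10

2P = (2, 10)


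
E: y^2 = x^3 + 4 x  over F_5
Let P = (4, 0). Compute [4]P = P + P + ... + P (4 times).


k = 4 = 100_2 (binary, LSB first: 001)
Double-and-add from P = (4, 0):
  bit 0 = 0: acc unchanged = O
  bit 1 = 0: acc unchanged = O
  bit 2 = 1: acc = O + O = O

4P = O


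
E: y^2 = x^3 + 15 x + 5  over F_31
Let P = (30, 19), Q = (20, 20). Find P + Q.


P != Q, so use the chord formula.
s = (y2 - y1) / (x2 - x1) = (1) / (21) mod 31 = 3
x3 = s^2 - x1 - x2 mod 31 = 3^2 - 30 - 20 = 21
y3 = s (x1 - x3) - y1 mod 31 = 3 * (30 - 21) - 19 = 8

P + Q = (21, 8)


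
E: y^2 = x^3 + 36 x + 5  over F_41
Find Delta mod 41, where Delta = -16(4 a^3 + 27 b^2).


4 a^3 + 27 b^2 = 4*36^3 + 27*5^2 = 186624 + 675 = 187299
Delta = -16 * (187299) = -2996784
Delta mod 41 = 29

Delta = 29 (mod 41)


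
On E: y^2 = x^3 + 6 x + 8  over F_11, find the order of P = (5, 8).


Compute successive multiples of P until we hit O:
  1P = (5, 8)
  2P = (10, 10)
  3P = (1, 9)
  4P = (3, 8)
  5P = (3, 3)
  6P = (1, 2)
  7P = (10, 1)
  8P = (5, 3)
  ... (continuing to 9P)
  9P = O

ord(P) = 9


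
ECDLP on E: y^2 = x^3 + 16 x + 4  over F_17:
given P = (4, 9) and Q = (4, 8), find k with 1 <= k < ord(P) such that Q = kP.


Enumerate multiples of P until we hit Q = (4, 8):
  1P = (4, 9)
  2P = (8, 7)
  3P = (1, 15)
  4P = (16, 15)
  5P = (10, 5)
  6P = (11, 7)
  7P = (0, 2)
  8P = (15, 10)
  9P = (7, 0)
  10P = (15, 7)
  11P = (0, 15)
  12P = (11, 10)
  13P = (10, 12)
  14P = (16, 2)
  15P = (1, 2)
  16P = (8, 10)
  17P = (4, 8)
Match found at i = 17.

k = 17


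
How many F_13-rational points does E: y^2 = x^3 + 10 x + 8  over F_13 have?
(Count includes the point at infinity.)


For each x in F_13, count y with y^2 = x^3 + 10 x + 8 mod 13:
  x = 2: RHS = 10, y in [6, 7]  -> 2 point(s)
  x = 3: RHS = 0, y in [0]  -> 1 point(s)
  x = 5: RHS = 1, y in [1, 12]  -> 2 point(s)
  x = 10: RHS = 3, y in [4, 9]  -> 2 point(s)
  x = 12: RHS = 10, y in [6, 7]  -> 2 point(s)
Affine points: 9. Add the point at infinity: total = 10.

#E(F_13) = 10


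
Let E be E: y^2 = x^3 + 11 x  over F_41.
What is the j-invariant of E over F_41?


Delta = -16(4 a^3 + 27 b^2) mod 41 = 14
-1728 * (4 a)^3 = -1728 * (4*11)^3 mod 41 = 2
j = 2 * 14^(-1) mod 41 = 6

j = 6 (mod 41)


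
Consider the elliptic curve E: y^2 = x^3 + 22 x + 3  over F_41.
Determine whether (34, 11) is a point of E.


Check whether y^2 = x^3 + 22 x + 3 (mod 41) for (x, y) = (34, 11).
LHS: y^2 = 11^2 mod 41 = 39
RHS: x^3 + 22 x + 3 = 34^3 + 22*34 + 3 mod 41 = 39
LHS = RHS

Yes, on the curve


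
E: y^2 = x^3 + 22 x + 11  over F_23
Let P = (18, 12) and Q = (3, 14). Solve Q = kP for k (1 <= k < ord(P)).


Enumerate multiples of P until we hit Q = (3, 14):
  1P = (18, 12)
  2P = (12, 18)
  3P = (17, 10)
  4P = (15, 17)
  5P = (3, 9)
  6P = (14, 21)
  7P = (9, 8)
  8P = (5, 4)
  9P = (8, 3)
  10P = (10, 9)
  11P = (7, 18)
  12P = (4, 18)
  13P = (4, 5)
  14P = (7, 5)
  15P = (10, 14)
  16P = (8, 20)
  17P = (5, 19)
  18P = (9, 15)
  19P = (14, 2)
  20P = (3, 14)
Match found at i = 20.

k = 20


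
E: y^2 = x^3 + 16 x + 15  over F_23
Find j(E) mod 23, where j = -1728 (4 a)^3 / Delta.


Delta = -16(4 a^3 + 27 b^2) mod 23 = 8
-1728 * (4 a)^3 = -1728 * (4*16)^3 mod 23 = 7
j = 7 * 8^(-1) mod 23 = 21

j = 21 (mod 23)


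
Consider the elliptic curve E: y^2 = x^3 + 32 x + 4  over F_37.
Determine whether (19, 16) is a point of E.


Check whether y^2 = x^3 + 32 x + 4 (mod 37) for (x, y) = (19, 16).
LHS: y^2 = 16^2 mod 37 = 34
RHS: x^3 + 32 x + 4 = 19^3 + 32*19 + 4 mod 37 = 34
LHS = RHS

Yes, on the curve


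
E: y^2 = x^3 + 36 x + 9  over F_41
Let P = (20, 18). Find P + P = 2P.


Doubling: s = (3 x1^2 + a) / (2 y1)
s = (3*20^2 + 36) / (2*18) mod 41 = 7
x3 = s^2 - 2 x1 mod 41 = 7^2 - 2*20 = 9
y3 = s (x1 - x3) - y1 mod 41 = 7 * (20 - 9) - 18 = 18

2P = (9, 18)


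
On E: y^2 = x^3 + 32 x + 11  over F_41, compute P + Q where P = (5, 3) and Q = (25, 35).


P != Q, so use the chord formula.
s = (y2 - y1) / (x2 - x1) = (32) / (20) mod 41 = 18
x3 = s^2 - x1 - x2 mod 41 = 18^2 - 5 - 25 = 7
y3 = s (x1 - x3) - y1 mod 41 = 18 * (5 - 7) - 3 = 2

P + Q = (7, 2)


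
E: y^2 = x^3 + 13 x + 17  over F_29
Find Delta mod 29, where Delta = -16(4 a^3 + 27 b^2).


4 a^3 + 27 b^2 = 4*13^3 + 27*17^2 = 8788 + 7803 = 16591
Delta = -16 * (16591) = -265456
Delta mod 29 = 10

Delta = 10 (mod 29)


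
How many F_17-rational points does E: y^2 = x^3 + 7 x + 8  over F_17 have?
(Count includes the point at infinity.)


For each x in F_17, count y with y^2 = x^3 + 7 x + 8 mod 17:
  x = 0: RHS = 8, y in [5, 12]  -> 2 point(s)
  x = 1: RHS = 16, y in [4, 13]  -> 2 point(s)
  x = 2: RHS = 13, y in [8, 9]  -> 2 point(s)
  x = 4: RHS = 15, y in [7, 10]  -> 2 point(s)
  x = 5: RHS = 15, y in [7, 10]  -> 2 point(s)
  x = 7: RHS = 9, y in [3, 14]  -> 2 point(s)
  x = 8: RHS = 15, y in [7, 10]  -> 2 point(s)
  x = 9: RHS = 1, y in [1, 16]  -> 2 point(s)
  x = 12: RHS = 1, y in [1, 16]  -> 2 point(s)
  x = 13: RHS = 1, y in [1, 16]  -> 2 point(s)
  x = 16: RHS = 0, y in [0]  -> 1 point(s)
Affine points: 21. Add the point at infinity: total = 22.

#E(F_17) = 22


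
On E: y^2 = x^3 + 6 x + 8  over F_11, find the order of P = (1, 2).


Compute successive multiples of P until we hit O:
  1P = (1, 2)
  2P = (1, 9)
  3P = O

ord(P) = 3


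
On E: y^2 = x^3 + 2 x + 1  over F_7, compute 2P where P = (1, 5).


k = 2 = 10_2 (binary, LSB first: 01)
Double-and-add from P = (1, 5):
  bit 0 = 0: acc unchanged = O
  bit 1 = 1: acc = O + (0, 6) = (0, 6)

2P = (0, 6)


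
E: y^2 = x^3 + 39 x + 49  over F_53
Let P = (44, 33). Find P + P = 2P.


Doubling: s = (3 x1^2 + a) / (2 y1)
s = (3*44^2 + 39) / (2*33) mod 53 = 38
x3 = s^2 - 2 x1 mod 53 = 38^2 - 2*44 = 31
y3 = s (x1 - x3) - y1 mod 53 = 38 * (44 - 31) - 33 = 37

2P = (31, 37)


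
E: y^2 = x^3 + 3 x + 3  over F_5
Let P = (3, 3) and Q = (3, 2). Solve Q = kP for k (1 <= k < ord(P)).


Enumerate multiples of P until we hit Q = (3, 2):
  1P = (3, 3)
  2P = (4, 2)
  3P = (4, 3)
  4P = (3, 2)
Match found at i = 4.

k = 4


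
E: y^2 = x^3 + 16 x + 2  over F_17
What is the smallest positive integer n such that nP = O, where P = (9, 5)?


Compute successive multiples of P until we hit O:
  1P = (9, 5)
  2P = (8, 9)
  3P = (16, 6)
  4P = (0, 6)
  5P = (12, 1)
  6P = (11, 9)
  7P = (1, 11)
  8P = (15, 8)
  ... (continuing to 25P)
  25P = O

ord(P) = 25


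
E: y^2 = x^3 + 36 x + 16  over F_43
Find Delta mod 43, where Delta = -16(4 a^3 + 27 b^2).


4 a^3 + 27 b^2 = 4*36^3 + 27*16^2 = 186624 + 6912 = 193536
Delta = -16 * (193536) = -3096576
Delta mod 43 = 26

Delta = 26 (mod 43)


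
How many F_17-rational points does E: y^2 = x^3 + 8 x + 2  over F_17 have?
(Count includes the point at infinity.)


For each x in F_17, count y with y^2 = x^3 + 8 x + 2 mod 17:
  x = 0: RHS = 2, y in [6, 11]  -> 2 point(s)
  x = 2: RHS = 9, y in [3, 14]  -> 2 point(s)
  x = 3: RHS = 2, y in [6, 11]  -> 2 point(s)
  x = 4: RHS = 13, y in [8, 9]  -> 2 point(s)
  x = 8: RHS = 0, y in [0]  -> 1 point(s)
  x = 9: RHS = 4, y in [2, 15]  -> 2 point(s)
  x = 13: RHS = 8, y in [5, 12]  -> 2 point(s)
  x = 14: RHS = 2, y in [6, 11]  -> 2 point(s)
Affine points: 15. Add the point at infinity: total = 16.

#E(F_17) = 16


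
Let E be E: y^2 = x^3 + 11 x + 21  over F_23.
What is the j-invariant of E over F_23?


Delta = -16(4 a^3 + 27 b^2) mod 23 = 5
-1728 * (4 a)^3 = -1728 * (4*11)^3 mod 23 = 1
j = 1 * 5^(-1) mod 23 = 14

j = 14 (mod 23)


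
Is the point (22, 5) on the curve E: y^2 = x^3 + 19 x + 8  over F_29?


Check whether y^2 = x^3 + 19 x + 8 (mod 29) for (x, y) = (22, 5).
LHS: y^2 = 5^2 mod 29 = 25
RHS: x^3 + 19 x + 8 = 22^3 + 19*22 + 8 mod 29 = 25
LHS = RHS

Yes, on the curve


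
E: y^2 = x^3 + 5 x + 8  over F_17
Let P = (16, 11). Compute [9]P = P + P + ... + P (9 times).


k = 9 = 1001_2 (binary, LSB first: 1001)
Double-and-add from P = (16, 11):
  bit 0 = 1: acc = O + (16, 11) = (16, 11)
  bit 1 = 0: acc unchanged = (16, 11)
  bit 2 = 0: acc unchanged = (16, 11)
  bit 3 = 1: acc = (16, 11) + (10, 15) = (16, 6)

9P = (16, 6)


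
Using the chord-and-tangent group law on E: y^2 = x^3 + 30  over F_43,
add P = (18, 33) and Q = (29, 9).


P != Q, so use the chord formula.
s = (y2 - y1) / (x2 - x1) = (19) / (11) mod 43 = 33
x3 = s^2 - x1 - x2 mod 43 = 33^2 - 18 - 29 = 10
y3 = s (x1 - x3) - y1 mod 43 = 33 * (18 - 10) - 33 = 16

P + Q = (10, 16)


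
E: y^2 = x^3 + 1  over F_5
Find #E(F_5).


For each x in F_5, count y with y^2 = x^3 + 0 x + 1 mod 5:
  x = 0: RHS = 1, y in [1, 4]  -> 2 point(s)
  x = 2: RHS = 4, y in [2, 3]  -> 2 point(s)
  x = 4: RHS = 0, y in [0]  -> 1 point(s)
Affine points: 5. Add the point at infinity: total = 6.

#E(F_5) = 6


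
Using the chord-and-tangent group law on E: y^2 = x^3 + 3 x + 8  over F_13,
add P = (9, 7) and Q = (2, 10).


P != Q, so use the chord formula.
s = (y2 - y1) / (x2 - x1) = (3) / (6) mod 13 = 7
x3 = s^2 - x1 - x2 mod 13 = 7^2 - 9 - 2 = 12
y3 = s (x1 - x3) - y1 mod 13 = 7 * (9 - 12) - 7 = 11

P + Q = (12, 11)


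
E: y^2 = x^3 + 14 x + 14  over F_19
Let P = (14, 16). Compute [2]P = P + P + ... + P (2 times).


k = 2 = 10_2 (binary, LSB first: 01)
Double-and-add from P = (14, 16):
  bit 0 = 0: acc unchanged = O
  bit 1 = 1: acc = O + (11, 6) = (11, 6)

2P = (11, 6)


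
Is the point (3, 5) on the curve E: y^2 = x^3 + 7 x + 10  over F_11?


Check whether y^2 = x^3 + 7 x + 10 (mod 11) for (x, y) = (3, 5).
LHS: y^2 = 5^2 mod 11 = 3
RHS: x^3 + 7 x + 10 = 3^3 + 7*3 + 10 mod 11 = 3
LHS = RHS

Yes, on the curve


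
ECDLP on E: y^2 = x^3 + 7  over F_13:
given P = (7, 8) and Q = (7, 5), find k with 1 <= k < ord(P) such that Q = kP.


Enumerate multiples of P until we hit Q = (7, 5):
  1P = (7, 8)
  2P = (8, 8)
  3P = (11, 5)
  4P = (11, 8)
  5P = (8, 5)
  6P = (7, 5)
Match found at i = 6.

k = 6


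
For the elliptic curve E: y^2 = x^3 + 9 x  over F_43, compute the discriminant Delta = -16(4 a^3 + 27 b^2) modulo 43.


4 a^3 + 27 b^2 = 4*9^3 + 27*0^2 = 2916 + 0 = 2916
Delta = -16 * (2916) = -46656
Delta mod 43 = 42

Delta = 42 (mod 43)


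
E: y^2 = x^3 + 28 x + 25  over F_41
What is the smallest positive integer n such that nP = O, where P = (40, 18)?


Compute successive multiples of P until we hit O:
  1P = (40, 18)
  2P = (6, 9)
  3P = (0, 36)
  4P = (38, 18)
  5P = (4, 23)
  6P = (39, 24)
  7P = (39, 17)
  8P = (4, 18)
  ... (continuing to 13P)
  13P = O

ord(P) = 13


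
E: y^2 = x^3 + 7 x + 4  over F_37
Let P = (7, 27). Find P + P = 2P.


Doubling: s = (3 x1^2 + a) / (2 y1)
s = (3*7^2 + 7) / (2*27) mod 37 = 33
x3 = s^2 - 2 x1 mod 37 = 33^2 - 2*7 = 2
y3 = s (x1 - x3) - y1 mod 37 = 33 * (7 - 2) - 27 = 27

2P = (2, 27)


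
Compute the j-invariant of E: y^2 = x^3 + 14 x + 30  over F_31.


Delta = -16(4 a^3 + 27 b^2) mod 31 = 1
-1728 * (4 a)^3 = -1728 * (4*14)^3 mod 31 = 8
j = 8 * 1^(-1) mod 31 = 8

j = 8 (mod 31)


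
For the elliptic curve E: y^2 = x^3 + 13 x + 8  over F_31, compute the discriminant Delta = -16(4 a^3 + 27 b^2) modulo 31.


4 a^3 + 27 b^2 = 4*13^3 + 27*8^2 = 8788 + 1728 = 10516
Delta = -16 * (10516) = -168256
Delta mod 31 = 12

Delta = 12 (mod 31)


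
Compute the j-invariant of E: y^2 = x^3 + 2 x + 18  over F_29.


Delta = -16(4 a^3 + 27 b^2) mod 29 = 25
-1728 * (4 a)^3 = -1728 * (4*2)^3 mod 29 = 25
j = 25 * 25^(-1) mod 29 = 1

j = 1 (mod 29)


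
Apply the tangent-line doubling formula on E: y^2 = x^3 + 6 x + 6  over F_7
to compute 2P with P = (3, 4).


Doubling: s = (3 x1^2 + a) / (2 y1)
s = (3*3^2 + 6) / (2*4) mod 7 = 5
x3 = s^2 - 2 x1 mod 7 = 5^2 - 2*3 = 5
y3 = s (x1 - x3) - y1 mod 7 = 5 * (3 - 5) - 4 = 0

2P = (5, 0)


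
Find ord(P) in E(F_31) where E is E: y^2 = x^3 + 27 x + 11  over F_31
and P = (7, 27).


Compute successive multiples of P until we hit O:
  1P = (7, 27)
  2P = (27, 5)
  3P = (1, 16)
  4P = (10, 14)
  5P = (19, 25)
  6P = (30, 13)
  7P = (30, 18)
  8P = (19, 6)
  ... (continuing to 13P)
  13P = O

ord(P) = 13


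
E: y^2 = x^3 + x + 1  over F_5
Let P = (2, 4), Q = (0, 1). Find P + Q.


P != Q, so use the chord formula.
s = (y2 - y1) / (x2 - x1) = (2) / (3) mod 5 = 4
x3 = s^2 - x1 - x2 mod 5 = 4^2 - 2 - 0 = 4
y3 = s (x1 - x3) - y1 mod 5 = 4 * (2 - 4) - 4 = 3

P + Q = (4, 3)


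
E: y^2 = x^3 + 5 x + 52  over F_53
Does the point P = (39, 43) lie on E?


Check whether y^2 = x^3 + 5 x + 52 (mod 53) for (x, y) = (39, 43).
LHS: y^2 = 43^2 mod 53 = 47
RHS: x^3 + 5 x + 52 = 39^3 + 5*39 + 52 mod 53 = 47
LHS = RHS

Yes, on the curve


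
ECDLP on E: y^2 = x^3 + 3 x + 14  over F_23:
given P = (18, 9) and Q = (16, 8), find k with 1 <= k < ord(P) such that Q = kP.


Enumerate multiples of P until we hit Q = (16, 8):
  1P = (18, 9)
  2P = (16, 15)
  3P = (21, 0)
  4P = (16, 8)
Match found at i = 4.

k = 4


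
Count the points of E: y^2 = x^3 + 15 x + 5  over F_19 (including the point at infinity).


For each x in F_19, count y with y^2 = x^3 + 15 x + 5 mod 19:
  x = 0: RHS = 5, y in [9, 10]  -> 2 point(s)
  x = 2: RHS = 5, y in [9, 10]  -> 2 point(s)
  x = 3: RHS = 1, y in [1, 18]  -> 2 point(s)
  x = 6: RHS = 7, y in [8, 11]  -> 2 point(s)
  x = 7: RHS = 16, y in [4, 15]  -> 2 point(s)
  x = 11: RHS = 0, y in [0]  -> 1 point(s)
  x = 16: RHS = 9, y in [3, 16]  -> 2 point(s)
  x = 17: RHS = 5, y in [9, 10]  -> 2 point(s)
Affine points: 15. Add the point at infinity: total = 16.

#E(F_19) = 16


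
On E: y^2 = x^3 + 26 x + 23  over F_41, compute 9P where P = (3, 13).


k = 9 = 1001_2 (binary, LSB first: 1001)
Double-and-add from P = (3, 13):
  bit 0 = 1: acc = O + (3, 13) = (3, 13)
  bit 1 = 0: acc unchanged = (3, 13)
  bit 2 = 0: acc unchanged = (3, 13)
  bit 3 = 1: acc = (3, 13) + (15, 4) = (21, 21)

9P = (21, 21)


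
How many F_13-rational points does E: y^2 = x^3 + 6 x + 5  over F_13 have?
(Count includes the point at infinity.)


For each x in F_13, count y with y^2 = x^3 + 6 x + 5 mod 13:
  x = 1: RHS = 12, y in [5, 8]  -> 2 point(s)
  x = 2: RHS = 12, y in [5, 8]  -> 2 point(s)
  x = 5: RHS = 4, y in [2, 11]  -> 2 point(s)
  x = 6: RHS = 10, y in [6, 7]  -> 2 point(s)
  x = 7: RHS = 0, y in [0]  -> 1 point(s)
  x = 10: RHS = 12, y in [5, 8]  -> 2 point(s)
Affine points: 11. Add the point at infinity: total = 12.

#E(F_13) = 12


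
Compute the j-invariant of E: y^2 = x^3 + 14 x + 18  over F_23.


Delta = -16(4 a^3 + 27 b^2) mod 23 = 22
-1728 * (4 a)^3 = -1728 * (4*14)^3 mod 23 = 13
j = 13 * 22^(-1) mod 23 = 10

j = 10 (mod 23)


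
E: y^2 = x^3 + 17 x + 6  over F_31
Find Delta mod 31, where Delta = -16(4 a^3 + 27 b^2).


4 a^3 + 27 b^2 = 4*17^3 + 27*6^2 = 19652 + 972 = 20624
Delta = -16 * (20624) = -329984
Delta mod 31 = 11

Delta = 11 (mod 31)


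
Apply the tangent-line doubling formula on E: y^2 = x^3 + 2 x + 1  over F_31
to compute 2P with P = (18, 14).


Doubling: s = (3 x1^2 + a) / (2 y1)
s = (3*18^2 + 2) / (2*14) mod 31 = 6
x3 = s^2 - 2 x1 mod 31 = 6^2 - 2*18 = 0
y3 = s (x1 - x3) - y1 mod 31 = 6 * (18 - 0) - 14 = 1

2P = (0, 1)


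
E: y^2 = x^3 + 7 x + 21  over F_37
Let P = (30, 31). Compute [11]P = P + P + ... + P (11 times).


k = 11 = 1011_2 (binary, LSB first: 1101)
Double-and-add from P = (30, 31):
  bit 0 = 1: acc = O + (30, 31) = (30, 31)
  bit 1 = 1: acc = (30, 31) + (5, 12) = (32, 3)
  bit 2 = 0: acc unchanged = (32, 3)
  bit 3 = 1: acc = (32, 3) + (0, 13) = (9, 6)

11P = (9, 6)


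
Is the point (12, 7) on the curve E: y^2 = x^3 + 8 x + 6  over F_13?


Check whether y^2 = x^3 + 8 x + 6 (mod 13) for (x, y) = (12, 7).
LHS: y^2 = 7^2 mod 13 = 10
RHS: x^3 + 8 x + 6 = 12^3 + 8*12 + 6 mod 13 = 10
LHS = RHS

Yes, on the curve


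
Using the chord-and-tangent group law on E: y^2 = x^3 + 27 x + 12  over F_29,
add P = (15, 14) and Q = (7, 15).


P != Q, so use the chord formula.
s = (y2 - y1) / (x2 - x1) = (1) / (21) mod 29 = 18
x3 = s^2 - x1 - x2 mod 29 = 18^2 - 15 - 7 = 12
y3 = s (x1 - x3) - y1 mod 29 = 18 * (15 - 12) - 14 = 11

P + Q = (12, 11)


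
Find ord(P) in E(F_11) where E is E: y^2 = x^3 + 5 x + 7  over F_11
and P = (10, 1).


Compute successive multiples of P until we hit O:
  1P = (10, 1)
  2P = (7, 0)
  3P = (10, 10)
  4P = O

ord(P) = 4


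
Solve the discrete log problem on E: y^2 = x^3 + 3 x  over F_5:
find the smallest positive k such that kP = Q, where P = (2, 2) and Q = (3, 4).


Enumerate multiples of P until we hit Q = (3, 4):
  1P = (2, 2)
  2P = (1, 3)
  3P = (3, 4)
Match found at i = 3.

k = 3


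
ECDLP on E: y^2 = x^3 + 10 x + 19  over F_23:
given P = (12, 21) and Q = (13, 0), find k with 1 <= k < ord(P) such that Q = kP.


Enumerate multiples of P until we hit Q = (13, 0):
  1P = (12, 21)
  2P = (2, 1)
  3P = (13, 0)
Match found at i = 3.

k = 3


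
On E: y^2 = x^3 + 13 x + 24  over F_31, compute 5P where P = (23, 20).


k = 5 = 101_2 (binary, LSB first: 101)
Double-and-add from P = (23, 20):
  bit 0 = 1: acc = O + (23, 20) = (23, 20)
  bit 1 = 0: acc unchanged = (23, 20)
  bit 2 = 1: acc = (23, 20) + (8, 19) = (4, 4)

5P = (4, 4)


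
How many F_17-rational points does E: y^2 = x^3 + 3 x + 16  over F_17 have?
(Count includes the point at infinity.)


For each x in F_17, count y with y^2 = x^3 + 3 x + 16 mod 17:
  x = 0: RHS = 16, y in [4, 13]  -> 2 point(s)
  x = 2: RHS = 13, y in [8, 9]  -> 2 point(s)
  x = 3: RHS = 1, y in [1, 16]  -> 2 point(s)
  x = 8: RHS = 8, y in [5, 12]  -> 2 point(s)
  x = 10: RHS = 9, y in [3, 14]  -> 2 point(s)
  x = 13: RHS = 8, y in [5, 12]  -> 2 point(s)
  x = 15: RHS = 2, y in [6, 11]  -> 2 point(s)
Affine points: 14. Add the point at infinity: total = 15.

#E(F_17) = 15


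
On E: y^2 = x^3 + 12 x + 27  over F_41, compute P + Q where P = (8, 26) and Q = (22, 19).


P != Q, so use the chord formula.
s = (y2 - y1) / (x2 - x1) = (34) / (14) mod 41 = 20
x3 = s^2 - x1 - x2 mod 41 = 20^2 - 8 - 22 = 1
y3 = s (x1 - x3) - y1 mod 41 = 20 * (8 - 1) - 26 = 32

P + Q = (1, 32)


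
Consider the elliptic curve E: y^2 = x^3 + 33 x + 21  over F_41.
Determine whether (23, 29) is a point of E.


Check whether y^2 = x^3 + 33 x + 21 (mod 41) for (x, y) = (23, 29).
LHS: y^2 = 29^2 mod 41 = 21
RHS: x^3 + 33 x + 21 = 23^3 + 33*23 + 21 mod 41 = 32
LHS != RHS

No, not on the curve


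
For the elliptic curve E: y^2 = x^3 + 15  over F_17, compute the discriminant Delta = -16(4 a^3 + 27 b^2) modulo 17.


4 a^3 + 27 b^2 = 4*0^3 + 27*15^2 = 0 + 6075 = 6075
Delta = -16 * (6075) = -97200
Delta mod 17 = 6

Delta = 6 (mod 17)


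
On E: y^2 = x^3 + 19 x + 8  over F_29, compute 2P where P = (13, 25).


Doubling: s = (3 x1^2 + a) / (2 y1)
s = (3*13^2 + 19) / (2*25) mod 29 = 14
x3 = s^2 - 2 x1 mod 29 = 14^2 - 2*13 = 25
y3 = s (x1 - x3) - y1 mod 29 = 14 * (13 - 25) - 25 = 10

2P = (25, 10)


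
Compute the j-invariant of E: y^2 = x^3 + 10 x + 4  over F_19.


Delta = -16(4 a^3 + 27 b^2) mod 19 = 15
-1728 * (4 a)^3 = -1728 * (4*10)^3 mod 19 = 8
j = 8 * 15^(-1) mod 19 = 17

j = 17 (mod 19)


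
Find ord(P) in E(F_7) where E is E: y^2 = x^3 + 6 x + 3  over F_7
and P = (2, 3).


Compute successive multiples of P until we hit O:
  1P = (2, 3)
  2P = (5, 2)
  3P = (4, 0)
  4P = (5, 5)
  5P = (2, 4)
  6P = O

ord(P) = 6


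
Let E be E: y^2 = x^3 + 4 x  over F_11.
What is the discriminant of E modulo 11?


4 a^3 + 27 b^2 = 4*4^3 + 27*0^2 = 256 + 0 = 256
Delta = -16 * (256) = -4096
Delta mod 11 = 7

Delta = 7 (mod 11)


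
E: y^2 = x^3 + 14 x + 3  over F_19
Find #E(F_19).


For each x in F_19, count y with y^2 = x^3 + 14 x + 3 mod 19:
  x = 2: RHS = 1, y in [1, 18]  -> 2 point(s)
  x = 4: RHS = 9, y in [3, 16]  -> 2 point(s)
  x = 7: RHS = 7, y in [8, 11]  -> 2 point(s)
  x = 8: RHS = 0, y in [0]  -> 1 point(s)
  x = 11: RHS = 6, y in [5, 14]  -> 2 point(s)
  x = 13: RHS = 7, y in [8, 11]  -> 2 point(s)
  x = 14: RHS = 17, y in [6, 13]  -> 2 point(s)
  x = 15: RHS = 16, y in [4, 15]  -> 2 point(s)
  x = 17: RHS = 5, y in [9, 10]  -> 2 point(s)
  x = 18: RHS = 7, y in [8, 11]  -> 2 point(s)
Affine points: 19. Add the point at infinity: total = 20.

#E(F_19) = 20


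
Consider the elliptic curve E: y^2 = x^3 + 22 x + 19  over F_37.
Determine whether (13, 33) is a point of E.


Check whether y^2 = x^3 + 22 x + 19 (mod 37) for (x, y) = (13, 33).
LHS: y^2 = 33^2 mod 37 = 16
RHS: x^3 + 22 x + 19 = 13^3 + 22*13 + 19 mod 37 = 23
LHS != RHS

No, not on the curve


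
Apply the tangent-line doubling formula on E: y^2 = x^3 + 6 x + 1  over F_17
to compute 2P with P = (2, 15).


Doubling: s = (3 x1^2 + a) / (2 y1)
s = (3*2^2 + 6) / (2*15) mod 17 = 4
x3 = s^2 - 2 x1 mod 17 = 4^2 - 2*2 = 12
y3 = s (x1 - x3) - y1 mod 17 = 4 * (2 - 12) - 15 = 13

2P = (12, 13)


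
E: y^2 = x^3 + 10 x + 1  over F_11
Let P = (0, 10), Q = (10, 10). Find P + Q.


P != Q, so use the chord formula.
s = (y2 - y1) / (x2 - x1) = (0) / (10) mod 11 = 0
x3 = s^2 - x1 - x2 mod 11 = 0^2 - 0 - 10 = 1
y3 = s (x1 - x3) - y1 mod 11 = 0 * (0 - 1) - 10 = 1

P + Q = (1, 1)


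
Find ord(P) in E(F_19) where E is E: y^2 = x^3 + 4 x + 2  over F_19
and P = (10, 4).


Compute successive multiples of P until we hit O:
  1P = (10, 4)
  2P = (18, 15)
  3P = (11, 16)
  4P = (9, 8)
  5P = (16, 1)
  6P = (17, 9)
  7P = (15, 6)
  8P = (1, 11)
  ... (continuing to 25P)
  25P = O

ord(P) = 25


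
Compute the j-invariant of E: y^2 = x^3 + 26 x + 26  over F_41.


Delta = -16(4 a^3 + 27 b^2) mod 41 = 23
-1728 * (4 a)^3 = -1728 * (4*26)^3 mod 41 = 31
j = 31 * 23^(-1) mod 41 = 37

j = 37 (mod 41)


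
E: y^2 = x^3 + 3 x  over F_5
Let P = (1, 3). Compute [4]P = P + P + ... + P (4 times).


k = 4 = 100_2 (binary, LSB first: 001)
Double-and-add from P = (1, 3):
  bit 0 = 0: acc unchanged = O
  bit 1 = 0: acc unchanged = O
  bit 2 = 1: acc = O + (1, 2) = (1, 2)

4P = (1, 2)


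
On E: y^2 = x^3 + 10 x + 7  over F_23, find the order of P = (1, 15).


Compute successive multiples of P until we hit O:
  1P = (1, 15)
  2P = (16, 13)
  3P = (19, 15)
  4P = (3, 8)
  5P = (14, 19)
  6P = (10, 7)
  7P = (2, 14)
  8P = (21, 5)
  ... (continuing to 25P)
  25P = O

ord(P) = 25


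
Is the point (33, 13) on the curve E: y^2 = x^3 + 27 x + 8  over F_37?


Check whether y^2 = x^3 + 27 x + 8 (mod 37) for (x, y) = (33, 13).
LHS: y^2 = 13^2 mod 37 = 21
RHS: x^3 + 27 x + 8 = 33^3 + 27*33 + 8 mod 37 = 21
LHS = RHS

Yes, on the curve


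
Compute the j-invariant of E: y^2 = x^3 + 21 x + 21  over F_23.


Delta = -16(4 a^3 + 27 b^2) mod 23 = 3
-1728 * (4 a)^3 = -1728 * (4*21)^3 mod 23 = 18
j = 18 * 3^(-1) mod 23 = 6

j = 6 (mod 23)


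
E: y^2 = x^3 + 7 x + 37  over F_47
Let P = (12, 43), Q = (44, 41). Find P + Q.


P != Q, so use the chord formula.
s = (y2 - y1) / (x2 - x1) = (45) / (32) mod 47 = 44
x3 = s^2 - x1 - x2 mod 47 = 44^2 - 12 - 44 = 0
y3 = s (x1 - x3) - y1 mod 47 = 44 * (12 - 0) - 43 = 15

P + Q = (0, 15)


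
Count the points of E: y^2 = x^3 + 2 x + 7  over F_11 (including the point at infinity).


For each x in F_11, count y with y^2 = x^3 + 2 x + 7 mod 11:
  x = 6: RHS = 4, y in [2, 9]  -> 2 point(s)
  x = 7: RHS = 1, y in [1, 10]  -> 2 point(s)
  x = 10: RHS = 4, y in [2, 9]  -> 2 point(s)
Affine points: 6. Add the point at infinity: total = 7.

#E(F_11) = 7


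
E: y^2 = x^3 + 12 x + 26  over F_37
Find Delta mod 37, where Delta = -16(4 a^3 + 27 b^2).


4 a^3 + 27 b^2 = 4*12^3 + 27*26^2 = 6912 + 18252 = 25164
Delta = -16 * (25164) = -402624
Delta mod 37 = 10

Delta = 10 (mod 37)


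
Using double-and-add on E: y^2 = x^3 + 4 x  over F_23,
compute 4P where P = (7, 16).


k = 4 = 100_2 (binary, LSB first: 001)
Double-and-add from P = (7, 16):
  bit 0 = 0: acc unchanged = O
  bit 1 = 0: acc unchanged = O
  bit 2 = 1: acc = O + (0, 0) = (0, 0)

4P = (0, 0)


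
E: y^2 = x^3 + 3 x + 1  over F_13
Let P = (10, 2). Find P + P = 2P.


Doubling: s = (3 x1^2 + a) / (2 y1)
s = (3*10^2 + 3) / (2*2) mod 13 = 1
x3 = s^2 - 2 x1 mod 13 = 1^2 - 2*10 = 7
y3 = s (x1 - x3) - y1 mod 13 = 1 * (10 - 7) - 2 = 1

2P = (7, 1)


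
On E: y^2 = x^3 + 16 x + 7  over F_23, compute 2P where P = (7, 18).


Doubling: s = (3 x1^2 + a) / (2 y1)
s = (3*7^2 + 16) / (2*18) mod 23 = 9
x3 = s^2 - 2 x1 mod 23 = 9^2 - 2*7 = 21
y3 = s (x1 - x3) - y1 mod 23 = 9 * (7 - 21) - 18 = 17

2P = (21, 17)


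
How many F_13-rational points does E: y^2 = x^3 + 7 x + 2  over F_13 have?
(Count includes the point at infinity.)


For each x in F_13, count y with y^2 = x^3 + 7 x + 2 mod 13:
  x = 1: RHS = 10, y in [6, 7]  -> 2 point(s)
  x = 4: RHS = 3, y in [4, 9]  -> 2 point(s)
  x = 6: RHS = 0, y in [0]  -> 1 point(s)
  x = 7: RHS = 4, y in [2, 11]  -> 2 point(s)
  x = 9: RHS = 1, y in [1, 12]  -> 2 point(s)
Affine points: 9. Add the point at infinity: total = 10.

#E(F_13) = 10


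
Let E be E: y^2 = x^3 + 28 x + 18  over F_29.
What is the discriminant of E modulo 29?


4 a^3 + 27 b^2 = 4*28^3 + 27*18^2 = 87808 + 8748 = 96556
Delta = -16 * (96556) = -1544896
Delta mod 29 = 21

Delta = 21 (mod 29)


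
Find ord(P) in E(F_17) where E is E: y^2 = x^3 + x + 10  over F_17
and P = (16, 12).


Compute successive multiples of P until we hit O:
  1P = (16, 12)
  2P = (11, 3)
  3P = (15, 0)
  4P = (11, 14)
  5P = (16, 5)
  6P = O

ord(P) = 6


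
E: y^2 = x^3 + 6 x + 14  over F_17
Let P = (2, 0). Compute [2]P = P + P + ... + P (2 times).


k = 2 = 10_2 (binary, LSB first: 01)
Double-and-add from P = (2, 0):
  bit 0 = 0: acc unchanged = O
  bit 1 = 1: acc = O + O = O

2P = O


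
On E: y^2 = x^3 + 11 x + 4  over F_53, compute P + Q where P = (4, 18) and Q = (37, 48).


P != Q, so use the chord formula.
s = (y2 - y1) / (x2 - x1) = (30) / (33) mod 53 = 25
x3 = s^2 - x1 - x2 mod 53 = 25^2 - 4 - 37 = 1
y3 = s (x1 - x3) - y1 mod 53 = 25 * (4 - 1) - 18 = 4

P + Q = (1, 4)


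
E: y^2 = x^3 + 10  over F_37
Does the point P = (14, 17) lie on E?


Check whether y^2 = x^3 + 0 x + 10 (mod 37) for (x, y) = (14, 17).
LHS: y^2 = 17^2 mod 37 = 30
RHS: x^3 + 0 x + 10 = 14^3 + 0*14 + 10 mod 37 = 16
LHS != RHS

No, not on the curve


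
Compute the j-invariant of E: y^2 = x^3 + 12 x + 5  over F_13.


Delta = -16(4 a^3 + 27 b^2) mod 13 = 2
-1728 * (4 a)^3 = -1728 * (4*12)^3 mod 13 = 1
j = 1 * 2^(-1) mod 13 = 7

j = 7 (mod 13)


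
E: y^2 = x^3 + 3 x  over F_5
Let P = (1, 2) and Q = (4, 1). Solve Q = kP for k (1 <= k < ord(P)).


Enumerate multiples of P until we hit Q = (4, 1):
  1P = (1, 2)
  2P = (4, 1)
Match found at i = 2.

k = 2


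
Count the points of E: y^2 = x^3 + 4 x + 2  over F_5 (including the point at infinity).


For each x in F_5, count y with y^2 = x^3 + 4 x + 2 mod 5:
  x = 3: RHS = 1, y in [1, 4]  -> 2 point(s)
Affine points: 2. Add the point at infinity: total = 3.

#E(F_5) = 3


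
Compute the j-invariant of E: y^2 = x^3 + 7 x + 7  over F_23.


Delta = -16(4 a^3 + 27 b^2) mod 23 = 5
-1728 * (4 a)^3 = -1728 * (4*7)^3 mod 23 = 16
j = 16 * 5^(-1) mod 23 = 17

j = 17 (mod 23)


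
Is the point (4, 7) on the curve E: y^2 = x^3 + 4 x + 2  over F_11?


Check whether y^2 = x^3 + 4 x + 2 (mod 11) for (x, y) = (4, 7).
LHS: y^2 = 7^2 mod 11 = 5
RHS: x^3 + 4 x + 2 = 4^3 + 4*4 + 2 mod 11 = 5
LHS = RHS

Yes, on the curve


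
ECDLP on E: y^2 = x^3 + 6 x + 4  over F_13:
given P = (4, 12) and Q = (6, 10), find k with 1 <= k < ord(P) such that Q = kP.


Enumerate multiples of P until we hit Q = (6, 10):
  1P = (4, 12)
  2P = (6, 3)
  3P = (7, 8)
  4P = (11, 6)
  5P = (12, 6)
  6P = (0, 11)
  7P = (5, 4)
  8P = (3, 6)
  9P = (3, 7)
  10P = (5, 9)
  11P = (0, 2)
  12P = (12, 7)
  13P = (11, 7)
  14P = (7, 5)
  15P = (6, 10)
Match found at i = 15.

k = 15


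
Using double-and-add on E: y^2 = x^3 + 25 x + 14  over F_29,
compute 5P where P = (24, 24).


k = 5 = 101_2 (binary, LSB first: 101)
Double-and-add from P = (24, 24):
  bit 0 = 1: acc = O + (24, 24) = (24, 24)
  bit 1 = 0: acc unchanged = (24, 24)
  bit 2 = 1: acc = (24, 24) + (3, 0) = (11, 24)

5P = (11, 24)


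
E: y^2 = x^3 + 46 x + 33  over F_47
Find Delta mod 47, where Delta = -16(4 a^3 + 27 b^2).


4 a^3 + 27 b^2 = 4*46^3 + 27*33^2 = 389344 + 29403 = 418747
Delta = -16 * (418747) = -6699952
Delta mod 47 = 39

Delta = 39 (mod 47)


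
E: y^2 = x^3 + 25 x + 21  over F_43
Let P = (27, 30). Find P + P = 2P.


Doubling: s = (3 x1^2 + a) / (2 y1)
s = (3*27^2 + 25) / (2*30) mod 43 = 34
x3 = s^2 - 2 x1 mod 43 = 34^2 - 2*27 = 27
y3 = s (x1 - x3) - y1 mod 43 = 34 * (27 - 27) - 30 = 13

2P = (27, 13)


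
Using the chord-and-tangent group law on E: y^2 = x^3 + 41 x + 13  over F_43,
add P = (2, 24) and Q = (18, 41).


P != Q, so use the chord formula.
s = (y2 - y1) / (x2 - x1) = (17) / (16) mod 43 = 36
x3 = s^2 - x1 - x2 mod 43 = 36^2 - 2 - 18 = 29
y3 = s (x1 - x3) - y1 mod 43 = 36 * (2 - 29) - 24 = 36

P + Q = (29, 36)


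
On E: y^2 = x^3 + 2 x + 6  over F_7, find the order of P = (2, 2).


Compute successive multiples of P until we hit O:
  1P = (2, 2)
  2P = (3, 5)
  3P = (4, 6)
  4P = (5, 6)
  5P = (1, 4)
  6P = (1, 3)
  7P = (5, 1)
  8P = (4, 1)
  ... (continuing to 11P)
  11P = O

ord(P) = 11


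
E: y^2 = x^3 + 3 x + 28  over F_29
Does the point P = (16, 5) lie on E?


Check whether y^2 = x^3 + 3 x + 28 (mod 29) for (x, y) = (16, 5).
LHS: y^2 = 5^2 mod 29 = 25
RHS: x^3 + 3 x + 28 = 16^3 + 3*16 + 28 mod 29 = 25
LHS = RHS

Yes, on the curve


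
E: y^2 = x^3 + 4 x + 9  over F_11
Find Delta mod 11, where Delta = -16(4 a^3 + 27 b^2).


4 a^3 + 27 b^2 = 4*4^3 + 27*9^2 = 256 + 2187 = 2443
Delta = -16 * (2443) = -39088
Delta mod 11 = 6

Delta = 6 (mod 11)


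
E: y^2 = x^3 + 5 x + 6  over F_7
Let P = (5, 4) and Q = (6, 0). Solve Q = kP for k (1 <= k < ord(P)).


Enumerate multiples of P until we hit Q = (6, 0):
  1P = (5, 4)
  2P = (6, 0)
Match found at i = 2.

k = 2


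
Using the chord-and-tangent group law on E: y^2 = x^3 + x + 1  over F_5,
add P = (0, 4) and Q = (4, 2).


P != Q, so use the chord formula.
s = (y2 - y1) / (x2 - x1) = (3) / (4) mod 5 = 2
x3 = s^2 - x1 - x2 mod 5 = 2^2 - 0 - 4 = 0
y3 = s (x1 - x3) - y1 mod 5 = 2 * (0 - 0) - 4 = 1

P + Q = (0, 1)


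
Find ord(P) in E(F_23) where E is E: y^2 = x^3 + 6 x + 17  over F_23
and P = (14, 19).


Compute successive multiples of P until we hit O:
  1P = (14, 19)
  2P = (1, 22)
  3P = (12, 0)
  4P = (1, 1)
  5P = (14, 4)
  6P = O

ord(P) = 6


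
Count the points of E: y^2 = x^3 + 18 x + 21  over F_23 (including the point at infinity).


For each x in F_23, count y with y^2 = x^3 + 18 x + 21 mod 23:
  x = 5: RHS = 6, y in [11, 12]  -> 2 point(s)
  x = 6: RHS = 0, y in [0]  -> 1 point(s)
  x = 11: RHS = 9, y in [3, 20]  -> 2 point(s)
  x = 14: RHS = 4, y in [2, 21]  -> 2 point(s)
  x = 15: RHS = 9, y in [3, 20]  -> 2 point(s)
  x = 16: RHS = 12, y in [9, 14]  -> 2 point(s)
  x = 18: RHS = 13, y in [6, 17]  -> 2 point(s)
  x = 19: RHS = 0, y in [0]  -> 1 point(s)
  x = 20: RHS = 9, y in [3, 20]  -> 2 point(s)
  x = 21: RHS = 0, y in [0]  -> 1 point(s)
  x = 22: RHS = 2, y in [5, 18]  -> 2 point(s)
Affine points: 19. Add the point at infinity: total = 20.

#E(F_23) = 20


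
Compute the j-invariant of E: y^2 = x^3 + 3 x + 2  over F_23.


Delta = -16(4 a^3 + 27 b^2) mod 23 = 17
-1728 * (4 a)^3 = -1728 * (4*3)^3 mod 23 = 14
j = 14 * 17^(-1) mod 23 = 13

j = 13 (mod 23)


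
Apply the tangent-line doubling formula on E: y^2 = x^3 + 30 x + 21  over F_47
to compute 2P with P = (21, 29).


Doubling: s = (3 x1^2 + a) / (2 y1)
s = (3*21^2 + 30) / (2*29) mod 47 = 29
x3 = s^2 - 2 x1 mod 47 = 29^2 - 2*21 = 0
y3 = s (x1 - x3) - y1 mod 47 = 29 * (21 - 0) - 29 = 16

2P = (0, 16)


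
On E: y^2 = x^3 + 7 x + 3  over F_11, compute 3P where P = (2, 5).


k = 3 = 11_2 (binary, LSB first: 11)
Double-and-add from P = (2, 5):
  bit 0 = 1: acc = O + (2, 5) = (2, 5)
  bit 1 = 1: acc = (2, 5) + (5, 8) = (5, 3)

3P = (5, 3)


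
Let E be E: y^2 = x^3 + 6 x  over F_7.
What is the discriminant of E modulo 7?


4 a^3 + 27 b^2 = 4*6^3 + 27*0^2 = 864 + 0 = 864
Delta = -16 * (864) = -13824
Delta mod 7 = 1

Delta = 1 (mod 7)


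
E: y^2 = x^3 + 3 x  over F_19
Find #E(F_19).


For each x in F_19, count y with y^2 = x^3 + 3 x + 0 mod 19:
  x = 0: RHS = 0, y in [0]  -> 1 point(s)
  x = 1: RHS = 4, y in [2, 17]  -> 2 point(s)
  x = 3: RHS = 17, y in [6, 13]  -> 2 point(s)
  x = 4: RHS = 0, y in [0]  -> 1 point(s)
  x = 5: RHS = 7, y in [8, 11]  -> 2 point(s)
  x = 6: RHS = 6, y in [5, 14]  -> 2 point(s)
  x = 8: RHS = 4, y in [2, 17]  -> 2 point(s)
  x = 10: RHS = 4, y in [2, 17]  -> 2 point(s)
  x = 12: RHS = 16, y in [4, 15]  -> 2 point(s)
  x = 15: RHS = 0, y in [0]  -> 1 point(s)
  x = 17: RHS = 5, y in [9, 10]  -> 2 point(s)
Affine points: 19. Add the point at infinity: total = 20.

#E(F_19) = 20


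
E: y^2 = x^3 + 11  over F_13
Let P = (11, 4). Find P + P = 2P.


Doubling: s = (3 x1^2 + a) / (2 y1)
s = (3*11^2 + 0) / (2*4) mod 13 = 8
x3 = s^2 - 2 x1 mod 13 = 8^2 - 2*11 = 3
y3 = s (x1 - x3) - y1 mod 13 = 8 * (11 - 3) - 4 = 8

2P = (3, 8)


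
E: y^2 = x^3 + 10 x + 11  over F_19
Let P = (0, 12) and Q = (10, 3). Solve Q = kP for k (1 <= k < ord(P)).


Enumerate multiples of P until we hit Q = (10, 3):
  1P = (0, 12)
  2P = (4, 18)
  3P = (3, 12)
  4P = (16, 7)
  5P = (10, 3)
Match found at i = 5.

k = 5


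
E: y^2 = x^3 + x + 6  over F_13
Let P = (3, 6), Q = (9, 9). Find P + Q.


P != Q, so use the chord formula.
s = (y2 - y1) / (x2 - x1) = (3) / (6) mod 13 = 7
x3 = s^2 - x1 - x2 mod 13 = 7^2 - 3 - 9 = 11
y3 = s (x1 - x3) - y1 mod 13 = 7 * (3 - 11) - 6 = 3

P + Q = (11, 3)


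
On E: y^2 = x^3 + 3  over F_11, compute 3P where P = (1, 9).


k = 3 = 11_2 (binary, LSB first: 11)
Double-and-add from P = (1, 9):
  bit 0 = 1: acc = O + (1, 9) = (1, 9)
  bit 1 = 1: acc = (1, 9) + (2, 0) = (1, 2)

3P = (1, 2)


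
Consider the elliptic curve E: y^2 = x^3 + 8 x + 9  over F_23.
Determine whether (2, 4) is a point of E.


Check whether y^2 = x^3 + 8 x + 9 (mod 23) for (x, y) = (2, 4).
LHS: y^2 = 4^2 mod 23 = 16
RHS: x^3 + 8 x + 9 = 2^3 + 8*2 + 9 mod 23 = 10
LHS != RHS

No, not on the curve


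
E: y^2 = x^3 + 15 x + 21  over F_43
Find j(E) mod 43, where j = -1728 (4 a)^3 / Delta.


Delta = -16(4 a^3 + 27 b^2) mod 43 = 10
-1728 * (4 a)^3 = -1728 * (4*15)^3 mod 43 = 41
j = 41 * 10^(-1) mod 43 = 17

j = 17 (mod 43)


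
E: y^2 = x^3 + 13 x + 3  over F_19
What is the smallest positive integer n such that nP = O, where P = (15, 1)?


Compute successive multiples of P until we hit O:
  1P = (15, 1)
  2P = (12, 5)
  3P = (17, 8)
  4P = (4, 9)
  5P = (1, 13)
  6P = (8, 12)
  7P = (7, 0)
  8P = (8, 7)
  ... (continuing to 14P)
  14P = O

ord(P) = 14


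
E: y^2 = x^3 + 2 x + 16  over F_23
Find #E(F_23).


For each x in F_23, count y with y^2 = x^3 + 2 x + 16 mod 23:
  x = 0: RHS = 16, y in [4, 19]  -> 2 point(s)
  x = 3: RHS = 3, y in [7, 16]  -> 2 point(s)
  x = 5: RHS = 13, y in [6, 17]  -> 2 point(s)
  x = 9: RHS = 4, y in [2, 21]  -> 2 point(s)
  x = 10: RHS = 1, y in [1, 22]  -> 2 point(s)
  x = 11: RHS = 12, y in [9, 14]  -> 2 point(s)
  x = 13: RHS = 8, y in [10, 13]  -> 2 point(s)
  x = 16: RHS = 4, y in [2, 21]  -> 2 point(s)
  x = 17: RHS = 18, y in [8, 15]  -> 2 point(s)
  x = 19: RHS = 13, y in [6, 17]  -> 2 point(s)
  x = 20: RHS = 6, y in [11, 12]  -> 2 point(s)
  x = 21: RHS = 4, y in [2, 21]  -> 2 point(s)
  x = 22: RHS = 13, y in [6, 17]  -> 2 point(s)
Affine points: 26. Add the point at infinity: total = 27.

#E(F_23) = 27


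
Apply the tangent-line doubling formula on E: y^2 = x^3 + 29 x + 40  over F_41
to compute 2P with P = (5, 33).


Doubling: s = (3 x1^2 + a) / (2 y1)
s = (3*5^2 + 29) / (2*33) mod 41 = 14
x3 = s^2 - 2 x1 mod 41 = 14^2 - 2*5 = 22
y3 = s (x1 - x3) - y1 mod 41 = 14 * (5 - 22) - 33 = 16

2P = (22, 16)


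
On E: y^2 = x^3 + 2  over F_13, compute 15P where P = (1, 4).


k = 15 = 1111_2 (binary, LSB first: 1111)
Double-and-add from P = (1, 4):
  bit 0 = 1: acc = O + (1, 4) = (1, 4)
  bit 1 = 1: acc = (1, 4) + (2, 7) = (6, 7)
  bit 2 = 1: acc = (6, 7) + (10, 1) = (9, 4)
  bit 3 = 1: acc = (9, 4) + (3, 9) = (10, 12)

15P = (10, 12)


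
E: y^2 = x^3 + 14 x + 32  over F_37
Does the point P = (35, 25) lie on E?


Check whether y^2 = x^3 + 14 x + 32 (mod 37) for (x, y) = (35, 25).
LHS: y^2 = 25^2 mod 37 = 33
RHS: x^3 + 14 x + 32 = 35^3 + 14*35 + 32 mod 37 = 33
LHS = RHS

Yes, on the curve


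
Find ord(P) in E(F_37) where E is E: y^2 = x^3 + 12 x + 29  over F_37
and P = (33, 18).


Compute successive multiples of P until we hit O:
  1P = (33, 18)
  2P = (19, 30)
  3P = (25, 28)
  4P = (6, 13)
  5P = (26, 34)
  6P = (24, 9)
  7P = (18, 34)
  8P = (22, 27)
  ... (continuing to 40P)
  40P = O

ord(P) = 40


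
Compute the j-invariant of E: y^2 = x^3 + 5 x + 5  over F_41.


Delta = -16(4 a^3 + 27 b^2) mod 41 = 19
-1728 * (4 a)^3 = -1728 * (4*5)^3 mod 41 = 11
j = 11 * 19^(-1) mod 41 = 20

j = 20 (mod 41)


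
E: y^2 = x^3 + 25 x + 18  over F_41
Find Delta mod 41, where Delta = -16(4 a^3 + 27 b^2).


4 a^3 + 27 b^2 = 4*25^3 + 27*18^2 = 62500 + 8748 = 71248
Delta = -16 * (71248) = -1139968
Delta mod 41 = 37

Delta = 37 (mod 41)


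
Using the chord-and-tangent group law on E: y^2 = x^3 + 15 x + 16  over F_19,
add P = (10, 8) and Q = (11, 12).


P != Q, so use the chord formula.
s = (y2 - y1) / (x2 - x1) = (4) / (1) mod 19 = 4
x3 = s^2 - x1 - x2 mod 19 = 4^2 - 10 - 11 = 14
y3 = s (x1 - x3) - y1 mod 19 = 4 * (10 - 14) - 8 = 14

P + Q = (14, 14)


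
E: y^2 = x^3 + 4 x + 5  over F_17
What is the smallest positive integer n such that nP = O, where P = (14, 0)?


Compute successive multiples of P until we hit O:
  1P = (14, 0)
  2P = O

ord(P) = 2


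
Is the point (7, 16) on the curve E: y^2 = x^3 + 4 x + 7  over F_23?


Check whether y^2 = x^3 + 4 x + 7 (mod 23) for (x, y) = (7, 16).
LHS: y^2 = 16^2 mod 23 = 3
RHS: x^3 + 4 x + 7 = 7^3 + 4*7 + 7 mod 23 = 10
LHS != RHS

No, not on the curve


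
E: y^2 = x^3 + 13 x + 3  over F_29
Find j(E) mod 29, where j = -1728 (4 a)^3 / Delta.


Delta = -16(4 a^3 + 27 b^2) mod 29 = 11
-1728 * (4 a)^3 = -1728 * (4*13)^3 mod 29 = 18
j = 18 * 11^(-1) mod 29 = 28

j = 28 (mod 29)
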